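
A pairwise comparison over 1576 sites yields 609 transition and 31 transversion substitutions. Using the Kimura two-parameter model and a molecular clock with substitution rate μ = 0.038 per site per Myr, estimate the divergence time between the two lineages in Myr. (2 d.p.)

P = 609/1576 ≈ 0.386421 and Q = 31/1576 ≈ 0.01967.
Under the Kimura two-parameter model, d = −½ ln(1 − 2P − Q) − ¼ ln(1 − 2Q).
1 − 2P − Q = 0.207488, giving −½ ln(0.207488) = 0.786341.
1 − 2Q = 0.96066, giving −¼ ln(0.96066) = 0.010034.
d = 0.786341 + 0.010034 = 0.796375.
Under a molecular clock d = 2μt, so t = d/(2μ) = 0.796375 / (2 × 0.038) = 10.48 Myr.

10.48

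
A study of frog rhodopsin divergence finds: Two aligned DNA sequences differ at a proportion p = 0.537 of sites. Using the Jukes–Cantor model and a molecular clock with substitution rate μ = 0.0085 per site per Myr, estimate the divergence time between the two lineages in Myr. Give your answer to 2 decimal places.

55.53

d = −(3/4) ln(1 − 4p/3) = −0.75 ln(1 − 0.716) = −0.75 ln(0.284)
  = −0.75 × (-1.258781) = 0.944086 substitutions/site.
Under a molecular clock d = 2μt, so t = d/(2μ) = 0.944086 / (2 × 0.0085) = 55.53 Myr.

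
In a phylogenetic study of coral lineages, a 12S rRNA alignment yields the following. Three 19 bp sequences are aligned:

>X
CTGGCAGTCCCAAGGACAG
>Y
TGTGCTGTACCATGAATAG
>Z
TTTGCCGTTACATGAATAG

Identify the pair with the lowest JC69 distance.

Y and Z

X–Y: 8/19 differ, p = 0.421, d = 0.618.
X–Z: 8/19 differ, p = 0.421, d = 0.618.
Y–Z: 4/19 differ, p = 0.211, d = 0.247.
The smallest distance is between Y and Z.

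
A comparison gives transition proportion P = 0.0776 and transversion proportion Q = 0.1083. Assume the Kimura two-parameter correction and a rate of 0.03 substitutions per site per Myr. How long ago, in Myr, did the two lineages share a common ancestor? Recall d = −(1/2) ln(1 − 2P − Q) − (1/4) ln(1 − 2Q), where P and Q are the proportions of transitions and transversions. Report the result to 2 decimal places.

Under the Kimura two-parameter model, d = −½ ln(1 − 2P − Q) − ¼ ln(1 − 2Q).
1 − 2P − Q = 0.7365, giving −½ ln(0.7365) = 0.152923.
1 − 2Q = 0.7834, giving −¼ ln(0.7834) = 0.061028.
d = 0.152923 + 0.061028 = 0.213951.
Under a molecular clock d = 2μt, so t = d/(2μ) = 0.213951 / (2 × 0.03) = 3.57 Myr.

3.57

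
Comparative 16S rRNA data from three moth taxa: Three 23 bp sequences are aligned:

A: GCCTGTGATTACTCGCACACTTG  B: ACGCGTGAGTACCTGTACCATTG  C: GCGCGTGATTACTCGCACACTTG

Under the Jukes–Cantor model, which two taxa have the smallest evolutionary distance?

A and C

A–B: 9/23 differ, p = 0.391, d = 0.553.
A–C: 2/23 differ, p = 0.087, d = 0.092.
B–C: 7/23 differ, p = 0.304, d = 0.390.
The smallest distance is between A and C.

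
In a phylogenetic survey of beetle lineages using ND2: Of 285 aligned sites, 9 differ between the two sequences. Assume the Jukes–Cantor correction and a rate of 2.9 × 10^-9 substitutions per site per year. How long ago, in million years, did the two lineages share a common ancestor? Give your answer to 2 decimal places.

5.56

p = 9/285 ≈ 0.031579.
d = −(3/4) ln(1 − 4p/3) = −0.75 ln(1 − 0.042105) = −0.75 ln(0.957895)
  = −0.75 × (-0.043017) = 0.032263 substitutions/site.
Under a molecular clock d = 2μt, so t = d/(2μ) = 0.032263 / (2 × 2.9 × 10^-9) = 5.56 million years.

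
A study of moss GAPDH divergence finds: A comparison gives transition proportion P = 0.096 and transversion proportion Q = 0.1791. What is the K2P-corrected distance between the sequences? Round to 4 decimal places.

Under the Kimura two-parameter model, d = −½ ln(1 − 2P − Q) − ¼ ln(1 − 2Q).
1 − 2P − Q = 0.6289, giving −½ ln(0.6289) = 0.231892.
1 − 2Q = 0.6418, giving −¼ ln(0.6418) = 0.110870.
d = 0.231892 + 0.110870 = 0.342762.

0.3428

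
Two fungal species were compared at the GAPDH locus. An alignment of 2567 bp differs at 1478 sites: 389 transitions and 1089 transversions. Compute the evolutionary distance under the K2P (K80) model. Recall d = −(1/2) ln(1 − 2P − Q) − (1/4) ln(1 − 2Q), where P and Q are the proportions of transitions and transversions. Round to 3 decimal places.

P = 389/2567 ≈ 0.151539 and Q = 1089/2567 ≈ 0.424231.
Under the Kimura two-parameter model, d = −½ ln(1 − 2P − Q) − ¼ ln(1 − 2Q).
1 − 2P − Q = 0.272691, giving −½ ln(0.272691) = 0.649708.
1 − 2Q = 0.151538, giving −¼ ln(0.151538) = 0.471730.
d = 0.649708 + 0.471730 = 1.121438.

1.121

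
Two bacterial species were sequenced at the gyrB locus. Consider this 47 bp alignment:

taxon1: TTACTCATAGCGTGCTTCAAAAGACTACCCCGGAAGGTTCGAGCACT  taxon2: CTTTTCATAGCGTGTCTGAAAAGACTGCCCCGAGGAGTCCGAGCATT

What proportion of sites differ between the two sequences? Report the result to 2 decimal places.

0.28

The sequences differ at 13 of 47 positions.
p = 13/47 = 0.276595… ≈ 0.28 (to 2 d.p.).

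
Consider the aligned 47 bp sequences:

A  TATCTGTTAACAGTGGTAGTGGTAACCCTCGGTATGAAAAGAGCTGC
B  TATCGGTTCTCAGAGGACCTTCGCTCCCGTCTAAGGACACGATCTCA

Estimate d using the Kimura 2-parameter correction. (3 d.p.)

1.045

Of 47 sites, 1 differences are transitions and 22 are transversions, so P = 1/47 ≈ 0.021277 and Q = 22/47 ≈ 0.468085.
Under the Kimura two-parameter model, d = −½ ln(1 − 2P − Q) − ¼ ln(1 − 2Q).
1 − 2P − Q = 0.489361, giving −½ ln(0.489361) = 0.357327.
1 − 2Q = 0.06383, giving −¼ ln(0.06383) = 0.687883.
d = 0.357327 + 0.687883 = 1.045210.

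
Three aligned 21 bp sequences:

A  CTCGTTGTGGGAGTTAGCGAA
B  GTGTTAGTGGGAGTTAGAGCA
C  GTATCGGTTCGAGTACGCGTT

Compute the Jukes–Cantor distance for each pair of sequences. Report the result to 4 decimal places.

A–B: 6/21 sites differ → p ≈ 0.285714, d = −0.75 ln(1 − 0.380952) = 0.359679 ≈ 0.3597.
A–C: 11/21 sites differ → p ≈ 0.52381, d = −0.75 ln(1 − 0.698413) = 0.899023 ≈ 0.8990.
B–C: 10/21 sites differ → p ≈ 0.47619, d = −0.75 ln(1 − 0.63492) = 0.755729 ≈ 0.7557.

d(A,B) = 0.3597, d(A,C) = 0.8990, d(B,C) = 0.7557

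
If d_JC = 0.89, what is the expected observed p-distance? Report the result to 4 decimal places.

p = (3/4)(1 − e^(−4d/3)) = 0.75 × (1 − e^(-1.186667)) = 0.75 × (1 − 0.305237) = 0.521072.

0.5211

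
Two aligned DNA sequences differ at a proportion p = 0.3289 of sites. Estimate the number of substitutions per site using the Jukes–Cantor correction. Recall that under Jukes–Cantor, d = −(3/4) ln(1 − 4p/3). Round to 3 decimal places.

0.433

d = −(3/4) ln(1 − 4p/3) = −0.75 ln(1 − 0.438533) = −0.75 ln(0.561467)
  = −0.75 × (-0.577202) = 0.432902 substitutions/site.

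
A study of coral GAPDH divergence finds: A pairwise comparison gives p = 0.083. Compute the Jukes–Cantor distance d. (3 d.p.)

0.088

d = −(3/4) ln(1 − 4p/3) = −0.75 ln(1 − 0.110667) = −0.75 ln(0.889333)
  = −0.75 × (-0.117284) = 0.087963 substitutions/site.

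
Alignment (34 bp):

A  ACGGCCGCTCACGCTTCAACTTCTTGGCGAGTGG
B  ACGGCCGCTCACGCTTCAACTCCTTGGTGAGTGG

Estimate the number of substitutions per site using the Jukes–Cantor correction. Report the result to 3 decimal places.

The sequences differ at 2 of 34 sites (22, 28), so p = 2/34 ≈ 0.058824.
d = −(3/4) ln(1 − 4p/3) = −0.75 ln(1 − 0.078432) = −0.75 ln(0.921568)
  = −0.75 × (-0.081679) = 0.061259 substitutions/site.

0.061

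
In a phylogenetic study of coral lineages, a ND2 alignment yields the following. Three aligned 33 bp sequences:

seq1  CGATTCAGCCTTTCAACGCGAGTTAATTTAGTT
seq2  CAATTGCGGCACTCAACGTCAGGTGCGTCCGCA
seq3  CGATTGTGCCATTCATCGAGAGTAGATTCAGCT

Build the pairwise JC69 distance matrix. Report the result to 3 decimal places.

seq1–seq2: 16/33 sites differ → p ≈ 0.484848, d = −0.75 ln(1 − 0.646464) = 0.779827 ≈ 0.780.
seq1–seq3: 9/33 sites differ → p ≈ 0.272727, d = −0.75 ln(1 − 0.363636) = 0.338988 ≈ 0.339.
seq2–seq3: 13/33 sites differ → p ≈ 0.393939, d = −0.75 ln(1 − 0.525252) = 0.558728 ≈ 0.559.

d(seq1,seq2) = 0.780, d(seq1,seq3) = 0.339, d(seq2,seq3) = 0.559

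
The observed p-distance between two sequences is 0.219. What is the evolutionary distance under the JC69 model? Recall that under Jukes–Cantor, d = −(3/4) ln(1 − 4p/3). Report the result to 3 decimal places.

0.259

d = −(3/4) ln(1 − 4p/3) = −0.75 ln(1 − 0.292) = −0.75 ln(0.708)
  = −0.75 × (-0.345311) = 0.258983 substitutions/site.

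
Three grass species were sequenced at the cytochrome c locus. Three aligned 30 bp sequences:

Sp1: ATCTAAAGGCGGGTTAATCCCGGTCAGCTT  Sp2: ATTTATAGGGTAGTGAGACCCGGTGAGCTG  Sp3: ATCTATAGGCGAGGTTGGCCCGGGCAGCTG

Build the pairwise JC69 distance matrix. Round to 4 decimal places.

d(Sp1,Sp2) = 0.4408, d(Sp1,Sp3) = 0.3295, d(Sp2,Sp3) = 0.3831

Sp1–Sp2: 10/30 sites differ → p ≈ 0.333333, d = −0.75 ln(1 − 0.444444) = 0.440839 ≈ 0.4408.
Sp1–Sp3: 8/30 sites differ → p ≈ 0.266667, d = −0.75 ln(1 − 0.355556) = 0.329526 ≈ 0.3295.
Sp2–Sp3: 9/30 sites differ → p = 0.3, d = −0.75 ln(1 − 0.4) = 0.383119 ≈ 0.3831.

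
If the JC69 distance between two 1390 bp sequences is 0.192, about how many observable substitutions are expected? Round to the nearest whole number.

235

Invert JC69: p = (3/4)(1 − e^(−4d/3)) = 0.75 × (1 − e^(-0.256)) = 0.75 × (1 − 0.774142) = 0.169394.
Expected differing sites = pL ≈ 0.169394 × 1390 = 235.45766 ≈ 235.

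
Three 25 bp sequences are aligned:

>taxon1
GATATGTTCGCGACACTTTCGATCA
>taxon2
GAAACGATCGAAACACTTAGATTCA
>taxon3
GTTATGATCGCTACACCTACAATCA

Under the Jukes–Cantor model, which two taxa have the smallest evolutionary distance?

taxon1–taxon2: 9/25 differ, p = 0.360, d = 0.490.
taxon1–taxon3: 6/25 differ, p = 0.240, d = 0.289.
taxon2–taxon3: 8/25 differ, p = 0.320, d = 0.417.
The smallest distance is between taxon1 and taxon3.

taxon1 and taxon3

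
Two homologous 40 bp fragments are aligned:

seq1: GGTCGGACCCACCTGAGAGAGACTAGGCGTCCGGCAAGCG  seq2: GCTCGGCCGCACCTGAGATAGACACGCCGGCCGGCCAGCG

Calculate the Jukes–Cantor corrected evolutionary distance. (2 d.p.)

0.27

The sequences differ at 9 of 40 sites (2, 7, 9, 19, 24, 25, 27, 30, 36), so p = 9/40 = 0.225.
d = −(3/4) ln(1 − 4p/3) = −0.75 ln(1 − 0.3) = −0.75 ln(0.7)
  = −0.75 × (-0.356675) = 0.267506 substitutions/site.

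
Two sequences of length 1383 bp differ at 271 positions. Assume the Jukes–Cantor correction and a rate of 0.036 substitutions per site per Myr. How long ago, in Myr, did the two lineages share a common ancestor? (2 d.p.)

3.15

p = 271/1383 ≈ 0.195951.
d = −(3/4) ln(1 − 4p/3) = −0.75 ln(1 − 0.261268) = −0.75 ln(0.738732)
  = −0.75 × (-0.302820) = 0.227115 substitutions/site.
Under a molecular clock d = 2μt, so t = d/(2μ) = 0.227115 / (2 × 0.036) = 3.15 Myr.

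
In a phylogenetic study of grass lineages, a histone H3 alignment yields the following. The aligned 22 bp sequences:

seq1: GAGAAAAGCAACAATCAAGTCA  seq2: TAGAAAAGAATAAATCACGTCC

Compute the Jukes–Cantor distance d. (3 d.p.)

The sequences differ at 6 of 22 sites (1, 9, 11, 12, 18, 22), so p = 6/22 ≈ 0.272727.
d = −(3/4) ln(1 − 4p/3) = −0.75 ln(1 − 0.363636) = −0.75 ln(0.636364)
  = −0.75 × (-0.451985) = 0.338989 substitutions/site.

0.339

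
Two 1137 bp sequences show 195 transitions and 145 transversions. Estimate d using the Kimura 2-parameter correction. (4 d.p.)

P = 195/1137 ≈ 0.171504 and Q = 145/1137 ≈ 0.127529.
Under the Kimura two-parameter model, d = −½ ln(1 − 2P − Q) − ¼ ln(1 − 2Q).
1 − 2P − Q = 0.529463, giving −½ ln(0.529463) = 0.317946.
1 − 2Q = 0.744942, giving −¼ ln(0.744942) = 0.073612.
d = 0.317946 + 0.073612 = 0.391558.

0.3916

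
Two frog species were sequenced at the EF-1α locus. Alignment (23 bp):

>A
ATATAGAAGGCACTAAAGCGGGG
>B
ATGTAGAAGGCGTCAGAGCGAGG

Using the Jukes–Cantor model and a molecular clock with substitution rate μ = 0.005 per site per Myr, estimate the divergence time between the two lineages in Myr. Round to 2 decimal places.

The sequences differ at 6 of 23 sites (3, 12, 13, 14, 16, 21), so p = 6/23 ≈ 0.26087.
d = −(3/4) ln(1 − 4p/3) = −0.75 ln(1 − 0.347827) = −0.75 ln(0.652173)
  = −0.75 × (-0.427445) = 0.320584 substitutions/site.
Under a molecular clock d = 2μt, so t = d/(2μ) = 0.320584 / (2 × 0.005) = 32.06 Myr.

32.06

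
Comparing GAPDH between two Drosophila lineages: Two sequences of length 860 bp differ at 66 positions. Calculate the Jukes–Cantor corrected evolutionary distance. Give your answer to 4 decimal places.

0.0810

p = 66/860 ≈ 0.076744.
d = −(3/4) ln(1 − 4p/3) = −0.75 ln(1 − 0.102325) = −0.75 ln(0.897675)
  = −0.75 × (-0.107947) = 0.080960 substitutions/site.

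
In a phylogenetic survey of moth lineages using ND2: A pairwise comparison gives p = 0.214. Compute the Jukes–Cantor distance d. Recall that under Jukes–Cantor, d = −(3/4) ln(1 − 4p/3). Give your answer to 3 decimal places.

0.252

d = −(3/4) ln(1 − 4p/3) = −0.75 ln(1 − 0.285333) = −0.75 ln(0.714667)
  = −0.75 × (-0.335939) = 0.251954 substitutions/site.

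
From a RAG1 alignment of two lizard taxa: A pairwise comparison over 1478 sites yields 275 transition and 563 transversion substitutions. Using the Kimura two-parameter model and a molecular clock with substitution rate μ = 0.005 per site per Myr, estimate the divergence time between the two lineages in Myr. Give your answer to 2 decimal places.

P = 275/1478 ≈ 0.186062 and Q = 563/1478 ≈ 0.38092.
Under the Kimura two-parameter model, d = −½ ln(1 − 2P − Q) − ¼ ln(1 − 2Q).
1 − 2P − Q = 0.246956, giving −½ ln(0.246956) = 0.699273.
1 − 2Q = 0.23816, giving −¼ ln(0.23816) = 0.358703.
d = 0.699273 + 0.358703 = 1.057976.
Under a molecular clock d = 2μt, so t = d/(2μ) = 1.057976 / (2 × 0.005) = 105.80 Myr.

105.80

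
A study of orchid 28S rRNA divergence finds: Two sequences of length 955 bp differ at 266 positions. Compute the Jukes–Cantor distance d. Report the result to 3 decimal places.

p = 266/955 ≈ 0.278534.
d = −(3/4) ln(1 − 4p/3) = −0.75 ln(1 − 0.371379) = −0.75 ln(0.628621)
  = −0.75 × (-0.464227) = 0.348170 substitutions/site.

0.348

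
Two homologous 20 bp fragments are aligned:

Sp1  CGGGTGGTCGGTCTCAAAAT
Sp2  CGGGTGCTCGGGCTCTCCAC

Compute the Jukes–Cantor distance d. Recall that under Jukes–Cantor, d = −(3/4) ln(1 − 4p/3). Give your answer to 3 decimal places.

0.383

The sequences differ at 6 of 20 sites (7, 12, 16, 17, 18, 20), so p = 6/20 = 0.3.
d = −(3/4) ln(1 − 4p/3) = −0.75 ln(1 − 0.4) = −0.75 ln(0.6)
  = −0.75 × (-0.510826) = 0.383120 substitutions/site.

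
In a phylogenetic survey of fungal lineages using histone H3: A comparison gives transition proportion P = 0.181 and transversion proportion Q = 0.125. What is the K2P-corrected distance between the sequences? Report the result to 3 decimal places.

0.406

Under the Kimura two-parameter model, d = −½ ln(1 − 2P − Q) − ¼ ln(1 − 2Q).
1 − 2P − Q = 0.513, giving −½ ln(0.513) = 0.333740.
1 − 2Q = 0.75, giving −¼ ln(0.75) = 0.071921.
d = 0.333740 + 0.071921 = 0.405661.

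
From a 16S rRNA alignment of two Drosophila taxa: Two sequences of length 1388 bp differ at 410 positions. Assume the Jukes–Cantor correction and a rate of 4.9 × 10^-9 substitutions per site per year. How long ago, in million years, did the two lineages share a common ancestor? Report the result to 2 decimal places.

p = 410/1388 ≈ 0.295389.
d = −(3/4) ln(1 − 4p/3) = −0.75 ln(1 − 0.393852) = −0.75 ln(0.606148)
  = −0.75 × (-0.500631) = 0.375473 substitutions/site.
Under a molecular clock d = 2μt, so t = d/(2μ) = 0.375473 / (2 × 4.9 × 10^-9) = 38.31 million years.

38.31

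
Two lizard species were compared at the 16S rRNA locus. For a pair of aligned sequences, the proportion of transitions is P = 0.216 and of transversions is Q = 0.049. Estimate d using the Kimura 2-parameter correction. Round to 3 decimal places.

0.354

Under the Kimura two-parameter model, d = −½ ln(1 − 2P − Q) − ¼ ln(1 − 2Q).
1 − 2P − Q = 0.519, giving −½ ln(0.519) = 0.327926.
1 − 2Q = 0.902, giving −¼ ln(0.902) = 0.025785.
d = 0.327926 + 0.025785 = 0.353711.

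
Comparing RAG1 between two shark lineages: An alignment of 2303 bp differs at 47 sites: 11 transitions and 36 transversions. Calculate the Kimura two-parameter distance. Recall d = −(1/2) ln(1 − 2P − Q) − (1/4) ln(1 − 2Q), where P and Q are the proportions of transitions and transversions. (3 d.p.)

0.021

P = 11/2303 ≈ 0.004776 and Q = 36/2303 ≈ 0.015632.
Under the Kimura two-parameter model, d = −½ ln(1 − 2P − Q) − ¼ ln(1 − 2Q).
1 − 2P − Q = 0.974816, giving −½ ln(0.974816) = 0.012753.
1 − 2Q = 0.968736, giving −¼ ln(0.968736) = 0.007941.
d = 0.012753 + 0.007941 = 0.020694.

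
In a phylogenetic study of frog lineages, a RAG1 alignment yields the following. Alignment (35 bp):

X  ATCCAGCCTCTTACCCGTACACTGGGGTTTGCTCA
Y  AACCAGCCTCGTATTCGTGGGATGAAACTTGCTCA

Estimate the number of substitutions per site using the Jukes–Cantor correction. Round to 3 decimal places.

0.458

The sequences differ at 12 of 35 sites, so p = 12/35 ≈ 0.342857.
d = −(3/4) ln(1 − 4p/3) = −0.75 ln(1 − 0.457143) = −0.75 ln(0.542857)
  = −0.75 × (-0.610909) = 0.458182 substitutions/site.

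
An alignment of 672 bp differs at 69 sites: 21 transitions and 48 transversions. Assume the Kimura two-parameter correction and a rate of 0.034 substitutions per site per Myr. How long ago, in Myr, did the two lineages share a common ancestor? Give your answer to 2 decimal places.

1.62

P = 21/672 = 0.03125 and Q = 48/672 ≈ 0.071429.
Under the Kimura two-parameter model, d = −½ ln(1 − 2P − Q) − ¼ ln(1 − 2Q).
1 − 2P − Q = 0.866071, giving −½ ln(0.866071) = 0.071894.
1 − 2Q = 0.857142, giving −¼ ln(0.857142) = 0.038538.
d = 0.071894 + 0.038538 = 0.110432.
Under a molecular clock d = 2μt, so t = d/(2μ) = 0.110432 / (2 × 0.034) = 1.62 Myr.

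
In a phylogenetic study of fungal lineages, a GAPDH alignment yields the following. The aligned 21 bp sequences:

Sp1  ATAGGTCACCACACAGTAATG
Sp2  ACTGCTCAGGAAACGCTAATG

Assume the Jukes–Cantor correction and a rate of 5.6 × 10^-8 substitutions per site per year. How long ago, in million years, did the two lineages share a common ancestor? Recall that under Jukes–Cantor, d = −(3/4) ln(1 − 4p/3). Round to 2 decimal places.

4.75

The sequences differ at 8 of 21 sites (2, 3, 5, 9, 10, 12, 15, 16), so p = 8/21 ≈ 0.380952.
d = −(3/4) ln(1 − 4p/3) = −0.75 ln(1 − 0.507936) = −0.75 ln(0.492064)
  = −0.75 × (-0.709146) = 0.531860 substitutions/site.
Under a molecular clock d = 2μt, so t = d/(2μ) = 0.531860 / (2 × 5.6 × 10^-8) = 4.75 million years.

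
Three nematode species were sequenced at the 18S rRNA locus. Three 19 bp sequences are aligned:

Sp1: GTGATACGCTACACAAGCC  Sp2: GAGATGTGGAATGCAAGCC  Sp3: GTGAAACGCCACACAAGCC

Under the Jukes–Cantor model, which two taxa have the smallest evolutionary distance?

Sp1 and Sp3

Sp1–Sp2: 7/19 differ, p = 0.368, d = 0.507.
Sp1–Sp3: 2/19 differ, p = 0.105, d = 0.113.
Sp2–Sp3: 8/19 differ, p = 0.421, d = 0.618.
The smallest distance is between Sp1 and Sp3.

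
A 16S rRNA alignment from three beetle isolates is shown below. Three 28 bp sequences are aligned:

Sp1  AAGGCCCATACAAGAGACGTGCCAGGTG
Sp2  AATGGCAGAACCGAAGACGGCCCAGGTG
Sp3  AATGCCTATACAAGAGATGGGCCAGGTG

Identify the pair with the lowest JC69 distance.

Sp1 and Sp3

Sp1–Sp2: 10/28 differ, p = 0.357, d = 0.485.
Sp1–Sp3: 4/28 differ, p = 0.143, d = 0.158.
Sp2–Sp3: 9/28 differ, p = 0.321, d = 0.420.
The smallest distance is between Sp1 and Sp3.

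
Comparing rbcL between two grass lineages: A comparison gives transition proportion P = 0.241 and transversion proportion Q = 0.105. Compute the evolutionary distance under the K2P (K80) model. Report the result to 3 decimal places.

0.501

Under the Kimura two-parameter model, d = −½ ln(1 − 2P − Q) − ¼ ln(1 − 2Q).
1 − 2P − Q = 0.413, giving −½ ln(0.413) = 0.442154.
1 − 2Q = 0.79, giving −¼ ln(0.79) = 0.058931.
d = 0.442154 + 0.058931 = 0.501085.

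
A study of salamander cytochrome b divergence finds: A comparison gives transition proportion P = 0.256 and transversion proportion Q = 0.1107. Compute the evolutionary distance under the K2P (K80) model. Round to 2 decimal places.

Under the Kimura two-parameter model, d = −½ ln(1 − 2P − Q) − ¼ ln(1 − 2Q).
1 − 2P − Q = 0.3773, giving −½ ln(0.3773) = 0.487357.
1 − 2Q = 0.7786, giving −¼ ln(0.7786) = 0.062564.
d = 0.487357 + 0.062564 = 0.549921.

0.55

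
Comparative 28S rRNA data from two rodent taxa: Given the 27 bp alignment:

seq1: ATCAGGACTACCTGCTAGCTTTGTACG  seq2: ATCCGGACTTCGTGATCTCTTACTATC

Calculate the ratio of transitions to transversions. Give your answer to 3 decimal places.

0.111

Transitions are A↔G and C↔T; transversions are all other mismatches.
Transitions: 1. Transversions: 9.
R = 1/9 = 0.111111… ≈ 0.111 (to 3 d.p.).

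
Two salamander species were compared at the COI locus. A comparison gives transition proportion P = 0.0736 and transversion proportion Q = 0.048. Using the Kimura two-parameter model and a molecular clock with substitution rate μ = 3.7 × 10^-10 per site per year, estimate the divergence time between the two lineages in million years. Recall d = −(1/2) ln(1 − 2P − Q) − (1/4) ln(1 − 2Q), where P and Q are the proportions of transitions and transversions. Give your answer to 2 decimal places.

Under the Kimura two-parameter model, d = −½ ln(1 − 2P − Q) − ¼ ln(1 − 2Q).
1 − 2P − Q = 0.8048, giving −½ ln(0.8048) = 0.108581.
1 − 2Q = 0.904, giving −¼ ln(0.904) = 0.025231.
d = 0.108581 + 0.025231 = 0.133812.
Under a molecular clock d = 2μt, so t = d/(2μ) = 0.133812 / (2 × 3.7 × 10^-10) = 180.83 million years.

180.83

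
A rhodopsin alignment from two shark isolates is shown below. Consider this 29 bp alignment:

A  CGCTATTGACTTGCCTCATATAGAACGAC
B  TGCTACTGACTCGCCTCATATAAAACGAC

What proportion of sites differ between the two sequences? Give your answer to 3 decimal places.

0.138

The sequences differ at 4 of 29 positions (sites 1, 6, 12, 23).
p = 4/29 = 0.137931… ≈ 0.138 (to 3 d.p.).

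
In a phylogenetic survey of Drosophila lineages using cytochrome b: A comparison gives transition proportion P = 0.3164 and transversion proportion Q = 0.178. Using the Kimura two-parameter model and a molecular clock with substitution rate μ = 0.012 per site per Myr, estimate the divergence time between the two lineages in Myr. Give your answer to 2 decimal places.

Under the Kimura two-parameter model, d = −½ ln(1 − 2P − Q) − ¼ ln(1 − 2Q).
1 − 2P − Q = 0.1892, giving −½ ln(0.1892) = 0.832475.
1 − 2Q = 0.644, giving −¼ ln(0.644) = 0.110014.
d = 0.832475 + 0.110014 = 0.942489.
Under a molecular clock d = 2μt, so t = d/(2μ) = 0.942489 / (2 × 0.012) = 39.27 Myr.

39.27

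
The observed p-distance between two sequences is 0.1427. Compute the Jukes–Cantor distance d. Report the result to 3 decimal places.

0.158

d = −(3/4) ln(1 − 4p/3) = −0.75 ln(1 − 0.190267) = −0.75 ln(0.809733)
  = −0.75 × (-0.211051) = 0.158288 substitutions/site.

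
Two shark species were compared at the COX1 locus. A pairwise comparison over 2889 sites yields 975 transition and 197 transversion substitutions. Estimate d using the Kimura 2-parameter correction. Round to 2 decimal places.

0.72

P = 975/2889 ≈ 0.337487 and Q = 197/2889 ≈ 0.06819.
Under the Kimura two-parameter model, d = −½ ln(1 − 2P − Q) − ¼ ln(1 − 2Q).
1 − 2P − Q = 0.256836, giving −½ ln(0.256836) = 0.679659.
1 − 2Q = 0.86362, giving −¼ ln(0.86362) = 0.036656.
d = 0.679659 + 0.036656 = 0.716315.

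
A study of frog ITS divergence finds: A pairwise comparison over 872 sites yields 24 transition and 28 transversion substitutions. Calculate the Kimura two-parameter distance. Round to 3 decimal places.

0.062

P = 24/872 ≈ 0.027523 and Q = 28/872 ≈ 0.03211.
Under the Kimura two-parameter model, d = −½ ln(1 − 2P − Q) − ¼ ln(1 − 2Q).
1 − 2P − Q = 0.912844, giving −½ ln(0.912844) = 0.045595.
1 − 2Q = 0.93578, giving −¼ ln(0.93578) = 0.016594.
d = 0.045595 + 0.016594 = 0.062189.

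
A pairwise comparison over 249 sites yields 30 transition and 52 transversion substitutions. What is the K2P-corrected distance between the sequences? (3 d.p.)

P = 30/249 ≈ 0.120482 and Q = 52/249 ≈ 0.208835.
Under the Kimura two-parameter model, d = −½ ln(1 − 2P − Q) − ¼ ln(1 − 2Q).
1 − 2P − Q = 0.550201, giving −½ ln(0.550201) = 0.298736.
1 − 2Q = 0.58233, giving −¼ ln(0.58233) = 0.135179.
d = 0.298736 + 0.135179 = 0.433915.

0.434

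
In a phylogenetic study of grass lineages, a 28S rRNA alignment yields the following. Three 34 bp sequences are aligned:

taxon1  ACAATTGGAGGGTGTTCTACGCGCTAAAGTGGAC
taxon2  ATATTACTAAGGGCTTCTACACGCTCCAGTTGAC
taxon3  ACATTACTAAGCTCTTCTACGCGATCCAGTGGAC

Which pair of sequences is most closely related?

taxon1–taxon2: 12/34 differ, p = 0.353, d = 0.477.
taxon1–taxon3: 10/34 differ, p = 0.294, d = 0.373.
taxon2–taxon3: 6/34 differ, p = 0.176, d = 0.201.
The smallest distance is between taxon2 and taxon3.

taxon2 and taxon3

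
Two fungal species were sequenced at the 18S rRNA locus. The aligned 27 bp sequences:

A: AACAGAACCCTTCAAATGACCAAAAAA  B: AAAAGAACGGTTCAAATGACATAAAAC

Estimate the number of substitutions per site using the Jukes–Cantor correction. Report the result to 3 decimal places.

0.264

The sequences differ at 6 of 27 sites (3, 9, 10, 21, 22, 27), so p = 6/27 ≈ 0.222222.
d = −(3/4) ln(1 − 4p/3) = −0.75 ln(1 − 0.296296) = −0.75 ln(0.703704)
  = −0.75 × (-0.351397) = 0.263548 substitutions/site.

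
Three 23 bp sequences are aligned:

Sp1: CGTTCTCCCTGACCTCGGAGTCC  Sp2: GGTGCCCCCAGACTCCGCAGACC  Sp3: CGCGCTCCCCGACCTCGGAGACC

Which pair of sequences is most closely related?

Sp1 and Sp3

Sp1–Sp2: 8/23 differ, p = 0.348, d = 0.467.
Sp1–Sp3: 4/23 differ, p = 0.174, d = 0.198.
Sp2–Sp3: 7/23 differ, p = 0.304, d = 0.390.
The smallest distance is between Sp1 and Sp3.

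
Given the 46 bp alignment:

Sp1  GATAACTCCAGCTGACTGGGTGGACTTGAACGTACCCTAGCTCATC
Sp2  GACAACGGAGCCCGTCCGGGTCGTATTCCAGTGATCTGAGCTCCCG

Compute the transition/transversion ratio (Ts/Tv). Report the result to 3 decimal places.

Transitions are A↔G and C↔T; transversions are all other mismatches.
Transitions: 7. Transversions: 16.
R = 7/16 = 0.4375 ≈ 0.438 (to 3 d.p.).

0.438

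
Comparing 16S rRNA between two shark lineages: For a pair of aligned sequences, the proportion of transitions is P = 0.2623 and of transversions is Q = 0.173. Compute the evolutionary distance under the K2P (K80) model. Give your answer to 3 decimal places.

Under the Kimura two-parameter model, d = −½ ln(1 − 2P − Q) − ¼ ln(1 − 2Q).
1 − 2P − Q = 0.3024, giving −½ ln(0.3024) = 0.598002.
1 − 2Q = 0.654, giving −¼ ln(0.654) = 0.106162.
d = 0.598002 + 0.106162 = 0.704164.

0.704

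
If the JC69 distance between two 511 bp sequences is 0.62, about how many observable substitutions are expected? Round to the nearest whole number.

216

Invert JC69: p = (3/4)(1 − e^(−4d/3)) = 0.75 × (1 − e^(-0.826667)) = 0.75 × (1 − 0.437505) = 0.421871.
Expected differing sites = pL ≈ 0.421871 × 511 = 215.576081 ≈ 216.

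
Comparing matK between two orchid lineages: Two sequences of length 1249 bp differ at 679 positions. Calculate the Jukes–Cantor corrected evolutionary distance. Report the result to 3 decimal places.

p = 679/1249 ≈ 0.543635.
d = −(3/4) ln(1 − 4p/3) = −0.75 ln(1 − 0.724847) = −0.75 ln(0.275153)
  = −0.75 × (-1.290428) = 0.967821 substitutions/site.

0.968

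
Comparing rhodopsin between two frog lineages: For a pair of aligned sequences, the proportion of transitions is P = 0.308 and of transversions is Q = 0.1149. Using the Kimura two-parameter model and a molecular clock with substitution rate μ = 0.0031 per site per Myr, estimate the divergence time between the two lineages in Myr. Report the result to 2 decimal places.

Under the Kimura two-parameter model, d = −½ ln(1 − 2P − Q) − ¼ ln(1 − 2Q).
1 − 2P − Q = 0.2691, giving −½ ln(0.2691) = 0.656336.
1 − 2Q = 0.7702, giving −¼ ln(0.7702) = 0.065276.
d = 0.656336 + 0.065276 = 0.721612.
Under a molecular clock d = 2μt, so t = d/(2μ) = 0.721612 / (2 × 0.0031) = 116.39 Myr.

116.39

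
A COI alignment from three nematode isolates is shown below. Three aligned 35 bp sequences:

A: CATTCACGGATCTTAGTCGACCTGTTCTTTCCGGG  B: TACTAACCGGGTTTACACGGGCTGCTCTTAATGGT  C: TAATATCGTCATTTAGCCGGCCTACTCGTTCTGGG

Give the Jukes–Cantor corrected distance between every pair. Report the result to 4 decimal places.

A–B: 16/35 sites differ → p ≈ 0.457143, d = −0.75 ln(1 − 0.609524) = 0.705292 ≈ 0.7053.
A–C: 14/35 sites differ → p = 0.4, d = −0.75 ln(1 − 0.533333) = 0.571605 ≈ 0.5716.
B–C: 14/35 sites differ → p = 0.4, d = −0.75 ln(1 − 0.533333) = 0.571605 ≈ 0.5716.

d(A,B) = 0.7053, d(A,C) = 0.5716, d(B,C) = 0.5716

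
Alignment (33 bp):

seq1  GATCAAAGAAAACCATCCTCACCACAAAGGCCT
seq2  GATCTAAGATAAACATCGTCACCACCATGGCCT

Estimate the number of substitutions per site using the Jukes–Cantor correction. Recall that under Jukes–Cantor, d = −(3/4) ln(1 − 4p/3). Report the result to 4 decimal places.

The sequences differ at 6 of 33 sites (5, 10, 13, 18, 26, 28), so p = 6/33 ≈ 0.181818.
d = −(3/4) ln(1 − 4p/3) = −0.75 ln(1 − 0.242424) = −0.75 ln(0.757576)
  = −0.75 × (-0.277631) = 0.208223 substitutions/site.

0.2082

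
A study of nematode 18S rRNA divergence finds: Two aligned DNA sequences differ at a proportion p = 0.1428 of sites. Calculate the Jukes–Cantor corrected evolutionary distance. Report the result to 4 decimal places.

d = −(3/4) ln(1 − 4p/3) = −0.75 ln(1 − 0.1904) = −0.75 ln(0.8096)
  = −0.75 × (-0.211215) = 0.158411 substitutions/site.

0.1584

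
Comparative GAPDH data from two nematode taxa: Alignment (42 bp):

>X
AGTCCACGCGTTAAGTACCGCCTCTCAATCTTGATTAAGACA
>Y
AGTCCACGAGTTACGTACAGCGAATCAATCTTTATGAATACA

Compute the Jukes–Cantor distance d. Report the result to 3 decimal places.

0.252

The sequences differ at 9 of 42 sites (9, 14, 19, 22, 23, 24, 33, 36, 39), so p = 9/42 ≈ 0.214286.
d = −(3/4) ln(1 − 4p/3) = −0.75 ln(1 − 0.285715) = −0.75 ln(0.714285)
  = −0.75 × (-0.336473) = 0.252355 substitutions/site.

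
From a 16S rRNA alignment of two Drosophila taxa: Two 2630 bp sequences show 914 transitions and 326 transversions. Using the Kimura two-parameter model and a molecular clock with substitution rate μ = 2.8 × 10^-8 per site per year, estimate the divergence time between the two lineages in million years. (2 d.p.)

P = 914/2630 ≈ 0.347529 and Q = 326/2630 ≈ 0.123954.
Under the Kimura two-parameter model, d = −½ ln(1 − 2P − Q) − ¼ ln(1 − 2Q).
1 − 2P − Q = 0.180988, giving −½ ln(0.180988) = 0.854662.
1 − 2Q = 0.752092, giving −¼ ln(0.752092) = 0.071224.
d = 0.854662 + 0.071224 = 0.925886.
Under a molecular clock d = 2μt, so t = d/(2μ) = 0.925886 / (2 × 2.8 × 10^-8) = 16.53 million years.

16.53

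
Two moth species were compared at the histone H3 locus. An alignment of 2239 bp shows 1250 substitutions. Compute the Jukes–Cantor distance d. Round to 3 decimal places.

1.023

p = 1250/2239 ≈ 0.558285.
d = −(3/4) ln(1 − 4p/3) = −0.75 ln(1 − 0.74438) = −0.75 ln(0.25562)
  = −0.75 × (-1.364063) = 1.023047 substitutions/site.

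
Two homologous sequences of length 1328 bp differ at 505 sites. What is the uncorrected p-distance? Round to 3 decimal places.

0.380

p = 505/1328 = 0.380271… ≈ 0.380 (to 3 d.p.).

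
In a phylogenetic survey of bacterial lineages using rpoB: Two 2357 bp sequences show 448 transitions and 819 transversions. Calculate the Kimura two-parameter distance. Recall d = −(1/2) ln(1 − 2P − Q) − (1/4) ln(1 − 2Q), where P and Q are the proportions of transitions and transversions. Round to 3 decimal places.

P = 448/2357 ≈ 0.190072 and Q = 819/2357 ≈ 0.347476.
Under the Kimura two-parameter model, d = −½ ln(1 − 2P − Q) − ¼ ln(1 − 2Q).
1 − 2P − Q = 0.27238, giving −½ ln(0.27238) = 0.650279.
1 − 2Q = 0.305048, giving −¼ ln(0.305048) = 0.296822.
d = 0.650279 + 0.296822 = 0.947101.

0.947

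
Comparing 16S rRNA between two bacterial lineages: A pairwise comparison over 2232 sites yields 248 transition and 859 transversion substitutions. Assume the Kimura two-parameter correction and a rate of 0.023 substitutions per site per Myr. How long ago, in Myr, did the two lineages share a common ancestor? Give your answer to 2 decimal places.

P = 248/2232 ≈ 0.111111 and Q = 859/2232 ≈ 0.384857.
Under the Kimura two-parameter model, d = −½ ln(1 − 2P − Q) − ¼ ln(1 − 2Q).
1 − 2P − Q = 0.392921, giving −½ ln(0.392921) = 0.467073.
1 − 2Q = 0.230286, giving −¼ ln(0.230286) = 0.367108.
d = 0.467073 + 0.367108 = 0.834181.
Under a molecular clock d = 2μt, so t = d/(2μ) = 0.834181 / (2 × 0.023) = 18.13 Myr.

18.13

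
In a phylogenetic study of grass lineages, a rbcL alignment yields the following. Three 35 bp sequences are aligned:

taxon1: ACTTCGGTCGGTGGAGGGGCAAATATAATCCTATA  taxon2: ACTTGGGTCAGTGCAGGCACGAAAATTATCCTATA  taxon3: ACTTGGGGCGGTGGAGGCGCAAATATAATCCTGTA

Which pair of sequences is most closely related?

taxon1 and taxon3

taxon1–taxon2: 8/35 differ, p = 0.229, d = 0.273.
taxon1–taxon3: 4/35 differ, p = 0.114, d = 0.124.
taxon2–taxon3: 8/35 differ, p = 0.229, d = 0.273.
The smallest distance is between taxon1 and taxon3.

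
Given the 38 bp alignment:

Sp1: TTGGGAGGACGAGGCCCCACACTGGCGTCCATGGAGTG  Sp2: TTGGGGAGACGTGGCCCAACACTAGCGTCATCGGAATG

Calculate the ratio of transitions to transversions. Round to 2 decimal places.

1.25

Transitions are A↔G and C↔T; transversions are all other mismatches.
Transitions: 5. Transversions: 4.
R = 5/4 = 1.25.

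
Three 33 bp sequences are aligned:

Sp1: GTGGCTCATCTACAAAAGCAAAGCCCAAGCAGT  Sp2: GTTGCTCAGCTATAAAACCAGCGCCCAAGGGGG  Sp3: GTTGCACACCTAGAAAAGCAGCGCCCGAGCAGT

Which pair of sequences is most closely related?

Sp1 and Sp3

Sp1–Sp2: 9/33 differ, p = 0.273, d = 0.339.
Sp1–Sp3: 7/33 differ, p = 0.212, d = 0.249.
Sp2–Sp3: 8/33 differ, p = 0.242, d = 0.293.
The smallest distance is between Sp1 and Sp3.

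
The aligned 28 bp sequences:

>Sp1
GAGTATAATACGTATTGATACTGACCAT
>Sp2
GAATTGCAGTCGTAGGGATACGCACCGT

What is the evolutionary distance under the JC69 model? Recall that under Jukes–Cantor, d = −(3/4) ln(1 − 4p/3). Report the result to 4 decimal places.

0.5565

The sequences differ at 11 of 28 sites, so p = 11/28 ≈ 0.392857.
d = −(3/4) ln(1 − 4p/3) = −0.75 ln(1 − 0.523809) = −0.75 ln(0.476191)
  = −0.75 × (-0.741936) = 0.556452 substitutions/site.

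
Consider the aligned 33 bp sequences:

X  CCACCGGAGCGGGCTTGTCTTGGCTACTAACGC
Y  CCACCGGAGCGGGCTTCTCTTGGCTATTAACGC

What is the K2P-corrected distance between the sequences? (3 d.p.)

Of 33 sites, 1 differences are transitions and 1 are transversions, so P = 1/33 ≈ 0.030303 and Q = 1/33 ≈ 0.030303.
Under the Kimura two-parameter model, d = −½ ln(1 − 2P − Q) − ¼ ln(1 − 2Q).
1 − 2P − Q = 0.909091, giving −½ ln(0.909091) = 0.047655.
1 − 2Q = 0.939394, giving −¼ ln(0.939394) = 0.015630.
d = 0.047655 + 0.015630 = 0.063285.

0.063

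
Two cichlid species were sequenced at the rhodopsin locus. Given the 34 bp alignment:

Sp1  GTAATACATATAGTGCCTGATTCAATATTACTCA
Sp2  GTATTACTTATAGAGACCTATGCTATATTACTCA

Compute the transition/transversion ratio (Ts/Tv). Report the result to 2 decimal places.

Transitions are A↔G and C↔T; transversions are all other mismatches.
Transitions: 1. Transversions: 7.
R = 1/7 = 0.142857… ≈ 0.14 (to 2 d.p.).

0.14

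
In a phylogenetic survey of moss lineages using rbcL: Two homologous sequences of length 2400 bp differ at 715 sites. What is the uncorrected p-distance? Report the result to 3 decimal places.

p = 715/2400 = 0.297916… ≈ 0.298 (to 3 d.p.).

0.298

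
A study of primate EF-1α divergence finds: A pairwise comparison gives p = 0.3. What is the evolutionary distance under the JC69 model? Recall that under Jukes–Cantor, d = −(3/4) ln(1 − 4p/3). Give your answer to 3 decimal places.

d = −(3/4) ln(1 − 4p/3) = −0.75 ln(1 − 0.4) = −0.75 ln(0.6)
  = −0.75 × (-0.510826) = 0.383120 substitutions/site.

0.383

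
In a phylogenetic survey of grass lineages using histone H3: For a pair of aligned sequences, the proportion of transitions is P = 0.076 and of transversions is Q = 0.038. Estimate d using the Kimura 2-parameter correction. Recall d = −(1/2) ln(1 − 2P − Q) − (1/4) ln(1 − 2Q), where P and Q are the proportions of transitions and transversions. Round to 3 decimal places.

0.125

Under the Kimura two-parameter model, d = −½ ln(1 − 2P − Q) − ¼ ln(1 − 2Q).
1 − 2P − Q = 0.81, giving −½ ln(0.81) = 0.105361.
1 − 2Q = 0.924, giving −¼ ln(0.924) = 0.019761.
d = 0.105361 + 0.019761 = 0.125122.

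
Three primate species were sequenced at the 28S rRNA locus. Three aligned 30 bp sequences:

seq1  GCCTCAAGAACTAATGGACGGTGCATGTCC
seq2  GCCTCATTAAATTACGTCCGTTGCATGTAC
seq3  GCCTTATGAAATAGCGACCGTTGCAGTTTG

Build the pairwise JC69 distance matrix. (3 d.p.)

d(seq1,seq2) = 0.383, d(seq1,seq3) = 0.572, d(seq2,seq3) = 0.383

seq1–seq2: 9/30 sites differ → p = 0.3, d = −0.75 ln(1 − 0.4) = 0.383119 ≈ 0.383.
seq1–seq3: 12/30 sites differ → p = 0.4, d = −0.75 ln(1 − 0.533333) = 0.571605 ≈ 0.572.
seq2–seq3: 9/30 sites differ → p = 0.3, d = −0.75 ln(1 − 0.4) = 0.383119 ≈ 0.383.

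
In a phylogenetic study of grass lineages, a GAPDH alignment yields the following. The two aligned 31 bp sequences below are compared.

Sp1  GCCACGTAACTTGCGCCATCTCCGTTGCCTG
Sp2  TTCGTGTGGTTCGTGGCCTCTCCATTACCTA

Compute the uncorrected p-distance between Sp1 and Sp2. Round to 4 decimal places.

The sequences differ at 14 of 31 positions.
p = 14/31 = 0.451612… ≈ 0.4516 (to 4 d.p.).

0.4516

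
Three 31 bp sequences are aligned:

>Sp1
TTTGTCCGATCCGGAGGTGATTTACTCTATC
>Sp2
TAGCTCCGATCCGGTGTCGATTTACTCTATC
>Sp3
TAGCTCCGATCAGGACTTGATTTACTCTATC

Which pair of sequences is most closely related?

Sp1–Sp2: 6/31 differ, p = 0.194, d = 0.224.
Sp1–Sp3: 6/31 differ, p = 0.194, d = 0.224.
Sp2–Sp3: 4/31 differ, p = 0.129, d = 0.142.
The smallest distance is between Sp2 and Sp3.

Sp2 and Sp3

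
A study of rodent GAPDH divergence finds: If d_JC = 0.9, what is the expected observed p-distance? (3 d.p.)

0.524

p = (3/4)(1 − e^(−4d/3)) = 0.75 × (1 − e^(-1.2)) = 0.75 × (1 − 0.301194) = 0.524105.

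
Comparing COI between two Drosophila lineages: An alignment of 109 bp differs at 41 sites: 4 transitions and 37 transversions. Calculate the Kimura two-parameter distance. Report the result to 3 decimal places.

P = 4/109 ≈ 0.036697 and Q = 37/109 ≈ 0.33945.
Under the Kimura two-parameter model, d = −½ ln(1 − 2P − Q) − ¼ ln(1 − 2Q).
1 − 2P − Q = 0.587156, giving −½ ln(0.587156) = 0.266232.
1 − 2Q = 0.3211, giving −¼ ln(0.3211) = 0.284001.
d = 0.266232 + 0.284001 = 0.550233.

0.550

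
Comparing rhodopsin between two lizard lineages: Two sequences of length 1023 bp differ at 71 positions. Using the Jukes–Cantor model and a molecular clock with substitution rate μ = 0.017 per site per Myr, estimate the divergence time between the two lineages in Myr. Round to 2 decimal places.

2.14

p = 71/1023 ≈ 0.069404.
d = −(3/4) ln(1 − 4p/3) = −0.75 ln(1 − 0.092539) = −0.75 ln(0.907461)
  = −0.75 × (-0.097105) = 0.072829 substitutions/site.
Under a molecular clock d = 2μt, so t = d/(2μ) = 0.072829 / (2 × 0.017) = 2.14 Myr.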